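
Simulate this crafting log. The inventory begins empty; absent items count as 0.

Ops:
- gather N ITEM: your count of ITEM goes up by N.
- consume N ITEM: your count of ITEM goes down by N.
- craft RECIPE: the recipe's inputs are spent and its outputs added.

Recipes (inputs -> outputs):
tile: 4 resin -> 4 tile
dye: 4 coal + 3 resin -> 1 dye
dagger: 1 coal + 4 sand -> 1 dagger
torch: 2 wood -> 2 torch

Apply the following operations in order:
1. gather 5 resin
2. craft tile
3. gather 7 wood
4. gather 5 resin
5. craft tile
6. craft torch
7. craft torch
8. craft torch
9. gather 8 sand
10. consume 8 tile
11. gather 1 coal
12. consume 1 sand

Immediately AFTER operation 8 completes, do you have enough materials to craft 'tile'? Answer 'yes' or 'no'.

After 1 (gather 5 resin): resin=5
After 2 (craft tile): resin=1 tile=4
After 3 (gather 7 wood): resin=1 tile=4 wood=7
After 4 (gather 5 resin): resin=6 tile=4 wood=7
After 5 (craft tile): resin=2 tile=8 wood=7
After 6 (craft torch): resin=2 tile=8 torch=2 wood=5
After 7 (craft torch): resin=2 tile=8 torch=4 wood=3
After 8 (craft torch): resin=2 tile=8 torch=6 wood=1

Answer: no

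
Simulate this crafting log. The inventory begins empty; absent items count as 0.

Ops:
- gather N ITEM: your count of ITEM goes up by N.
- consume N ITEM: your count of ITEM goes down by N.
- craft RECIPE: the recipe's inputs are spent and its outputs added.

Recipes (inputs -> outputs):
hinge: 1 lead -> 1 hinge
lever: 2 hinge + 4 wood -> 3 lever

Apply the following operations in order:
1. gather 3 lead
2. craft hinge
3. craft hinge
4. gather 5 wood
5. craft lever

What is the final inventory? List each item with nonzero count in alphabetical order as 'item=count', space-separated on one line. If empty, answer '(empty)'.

Answer: lead=1 lever=3 wood=1

Derivation:
After 1 (gather 3 lead): lead=3
After 2 (craft hinge): hinge=1 lead=2
After 3 (craft hinge): hinge=2 lead=1
After 4 (gather 5 wood): hinge=2 lead=1 wood=5
After 5 (craft lever): lead=1 lever=3 wood=1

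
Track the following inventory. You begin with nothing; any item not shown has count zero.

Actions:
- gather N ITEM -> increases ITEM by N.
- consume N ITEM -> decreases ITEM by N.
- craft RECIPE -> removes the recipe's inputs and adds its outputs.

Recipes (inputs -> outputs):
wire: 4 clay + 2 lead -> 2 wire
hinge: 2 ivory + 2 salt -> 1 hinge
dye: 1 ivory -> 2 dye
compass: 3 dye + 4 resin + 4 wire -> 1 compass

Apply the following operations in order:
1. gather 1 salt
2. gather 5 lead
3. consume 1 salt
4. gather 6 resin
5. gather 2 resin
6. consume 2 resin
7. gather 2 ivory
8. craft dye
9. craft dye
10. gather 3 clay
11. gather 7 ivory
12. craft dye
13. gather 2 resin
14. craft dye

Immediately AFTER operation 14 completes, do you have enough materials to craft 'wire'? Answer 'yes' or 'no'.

Answer: no

Derivation:
After 1 (gather 1 salt): salt=1
After 2 (gather 5 lead): lead=5 salt=1
After 3 (consume 1 salt): lead=5
After 4 (gather 6 resin): lead=5 resin=6
After 5 (gather 2 resin): lead=5 resin=8
After 6 (consume 2 resin): lead=5 resin=6
After 7 (gather 2 ivory): ivory=2 lead=5 resin=6
After 8 (craft dye): dye=2 ivory=1 lead=5 resin=6
After 9 (craft dye): dye=4 lead=5 resin=6
After 10 (gather 3 clay): clay=3 dye=4 lead=5 resin=6
After 11 (gather 7 ivory): clay=3 dye=4 ivory=7 lead=5 resin=6
After 12 (craft dye): clay=3 dye=6 ivory=6 lead=5 resin=6
After 13 (gather 2 resin): clay=3 dye=6 ivory=6 lead=5 resin=8
After 14 (craft dye): clay=3 dye=8 ivory=5 lead=5 resin=8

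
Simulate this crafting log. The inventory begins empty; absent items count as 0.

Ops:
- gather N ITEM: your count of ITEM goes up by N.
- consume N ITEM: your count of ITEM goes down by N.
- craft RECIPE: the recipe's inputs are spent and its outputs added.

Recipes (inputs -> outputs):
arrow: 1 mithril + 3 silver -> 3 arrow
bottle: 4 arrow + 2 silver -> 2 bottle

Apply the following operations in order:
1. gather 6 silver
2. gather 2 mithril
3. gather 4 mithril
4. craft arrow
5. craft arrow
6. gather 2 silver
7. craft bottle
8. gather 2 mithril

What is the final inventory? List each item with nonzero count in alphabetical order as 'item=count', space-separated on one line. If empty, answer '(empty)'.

Answer: arrow=2 bottle=2 mithril=6

Derivation:
After 1 (gather 6 silver): silver=6
After 2 (gather 2 mithril): mithril=2 silver=6
After 3 (gather 4 mithril): mithril=6 silver=6
After 4 (craft arrow): arrow=3 mithril=5 silver=3
After 5 (craft arrow): arrow=6 mithril=4
After 6 (gather 2 silver): arrow=6 mithril=4 silver=2
After 7 (craft bottle): arrow=2 bottle=2 mithril=4
After 8 (gather 2 mithril): arrow=2 bottle=2 mithril=6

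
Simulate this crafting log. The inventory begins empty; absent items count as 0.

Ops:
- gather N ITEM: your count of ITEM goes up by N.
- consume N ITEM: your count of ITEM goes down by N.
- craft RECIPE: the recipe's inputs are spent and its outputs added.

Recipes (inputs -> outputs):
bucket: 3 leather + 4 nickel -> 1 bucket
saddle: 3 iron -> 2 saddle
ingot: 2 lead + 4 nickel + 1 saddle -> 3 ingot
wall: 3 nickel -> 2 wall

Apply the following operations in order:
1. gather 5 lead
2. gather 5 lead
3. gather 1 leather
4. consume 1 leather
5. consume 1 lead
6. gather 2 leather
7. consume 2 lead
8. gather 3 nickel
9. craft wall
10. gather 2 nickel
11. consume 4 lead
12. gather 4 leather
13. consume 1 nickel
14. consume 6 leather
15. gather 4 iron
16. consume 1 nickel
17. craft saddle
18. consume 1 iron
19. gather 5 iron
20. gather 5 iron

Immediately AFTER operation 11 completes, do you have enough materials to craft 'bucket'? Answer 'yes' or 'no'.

Answer: no

Derivation:
After 1 (gather 5 lead): lead=5
After 2 (gather 5 lead): lead=10
After 3 (gather 1 leather): lead=10 leather=1
After 4 (consume 1 leather): lead=10
After 5 (consume 1 lead): lead=9
After 6 (gather 2 leather): lead=9 leather=2
After 7 (consume 2 lead): lead=7 leather=2
After 8 (gather 3 nickel): lead=7 leather=2 nickel=3
After 9 (craft wall): lead=7 leather=2 wall=2
After 10 (gather 2 nickel): lead=7 leather=2 nickel=2 wall=2
After 11 (consume 4 lead): lead=3 leather=2 nickel=2 wall=2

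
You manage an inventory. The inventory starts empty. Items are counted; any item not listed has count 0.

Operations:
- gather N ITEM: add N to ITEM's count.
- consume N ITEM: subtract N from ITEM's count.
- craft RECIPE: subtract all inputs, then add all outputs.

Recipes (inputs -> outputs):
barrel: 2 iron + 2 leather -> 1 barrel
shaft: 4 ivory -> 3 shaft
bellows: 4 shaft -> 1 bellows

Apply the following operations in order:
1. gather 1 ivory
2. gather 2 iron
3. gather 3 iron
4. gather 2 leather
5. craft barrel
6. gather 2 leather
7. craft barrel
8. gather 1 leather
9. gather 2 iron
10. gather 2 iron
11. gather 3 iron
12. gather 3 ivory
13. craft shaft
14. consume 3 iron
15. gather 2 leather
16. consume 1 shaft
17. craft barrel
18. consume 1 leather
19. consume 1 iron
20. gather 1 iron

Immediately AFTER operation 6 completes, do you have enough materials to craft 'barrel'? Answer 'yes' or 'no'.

Answer: yes

Derivation:
After 1 (gather 1 ivory): ivory=1
After 2 (gather 2 iron): iron=2 ivory=1
After 3 (gather 3 iron): iron=5 ivory=1
After 4 (gather 2 leather): iron=5 ivory=1 leather=2
After 5 (craft barrel): barrel=1 iron=3 ivory=1
After 6 (gather 2 leather): barrel=1 iron=3 ivory=1 leather=2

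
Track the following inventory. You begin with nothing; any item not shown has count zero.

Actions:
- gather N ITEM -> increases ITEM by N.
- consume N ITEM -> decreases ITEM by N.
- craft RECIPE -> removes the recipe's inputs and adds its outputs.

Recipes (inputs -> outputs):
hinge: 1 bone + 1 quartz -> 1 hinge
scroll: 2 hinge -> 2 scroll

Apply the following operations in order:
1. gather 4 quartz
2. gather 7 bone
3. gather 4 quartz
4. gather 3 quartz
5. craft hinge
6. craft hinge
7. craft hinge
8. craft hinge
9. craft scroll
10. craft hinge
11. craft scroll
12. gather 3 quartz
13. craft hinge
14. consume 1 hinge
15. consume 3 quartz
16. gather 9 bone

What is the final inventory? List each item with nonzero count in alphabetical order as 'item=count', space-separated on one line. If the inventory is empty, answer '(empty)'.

Answer: bone=10 hinge=1 quartz=5 scroll=4

Derivation:
After 1 (gather 4 quartz): quartz=4
After 2 (gather 7 bone): bone=7 quartz=4
After 3 (gather 4 quartz): bone=7 quartz=8
After 4 (gather 3 quartz): bone=7 quartz=11
After 5 (craft hinge): bone=6 hinge=1 quartz=10
After 6 (craft hinge): bone=5 hinge=2 quartz=9
After 7 (craft hinge): bone=4 hinge=3 quartz=8
After 8 (craft hinge): bone=3 hinge=4 quartz=7
After 9 (craft scroll): bone=3 hinge=2 quartz=7 scroll=2
After 10 (craft hinge): bone=2 hinge=3 quartz=6 scroll=2
After 11 (craft scroll): bone=2 hinge=1 quartz=6 scroll=4
After 12 (gather 3 quartz): bone=2 hinge=1 quartz=9 scroll=4
After 13 (craft hinge): bone=1 hinge=2 quartz=8 scroll=4
After 14 (consume 1 hinge): bone=1 hinge=1 quartz=8 scroll=4
After 15 (consume 3 quartz): bone=1 hinge=1 quartz=5 scroll=4
After 16 (gather 9 bone): bone=10 hinge=1 quartz=5 scroll=4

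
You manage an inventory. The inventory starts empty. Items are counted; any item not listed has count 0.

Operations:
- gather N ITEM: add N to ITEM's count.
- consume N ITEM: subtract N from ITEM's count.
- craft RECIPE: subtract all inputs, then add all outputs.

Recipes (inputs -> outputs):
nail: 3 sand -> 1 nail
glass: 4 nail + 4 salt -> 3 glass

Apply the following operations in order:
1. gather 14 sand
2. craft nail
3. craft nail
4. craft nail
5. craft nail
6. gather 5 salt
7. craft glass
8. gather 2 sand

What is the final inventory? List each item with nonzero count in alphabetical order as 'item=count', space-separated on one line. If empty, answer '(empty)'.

Answer: glass=3 salt=1 sand=4

Derivation:
After 1 (gather 14 sand): sand=14
After 2 (craft nail): nail=1 sand=11
After 3 (craft nail): nail=2 sand=8
After 4 (craft nail): nail=3 sand=5
After 5 (craft nail): nail=4 sand=2
After 6 (gather 5 salt): nail=4 salt=5 sand=2
After 7 (craft glass): glass=3 salt=1 sand=2
After 8 (gather 2 sand): glass=3 salt=1 sand=4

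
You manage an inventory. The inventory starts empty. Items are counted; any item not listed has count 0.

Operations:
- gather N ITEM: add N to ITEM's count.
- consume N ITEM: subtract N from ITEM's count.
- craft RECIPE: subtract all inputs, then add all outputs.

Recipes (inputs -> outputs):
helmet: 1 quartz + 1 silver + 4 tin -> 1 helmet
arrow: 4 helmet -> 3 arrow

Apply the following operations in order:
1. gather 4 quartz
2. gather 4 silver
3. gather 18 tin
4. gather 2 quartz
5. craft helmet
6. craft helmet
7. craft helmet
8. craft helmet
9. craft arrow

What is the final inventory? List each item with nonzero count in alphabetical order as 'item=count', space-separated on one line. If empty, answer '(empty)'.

Answer: arrow=3 quartz=2 tin=2

Derivation:
After 1 (gather 4 quartz): quartz=4
After 2 (gather 4 silver): quartz=4 silver=4
After 3 (gather 18 tin): quartz=4 silver=4 tin=18
After 4 (gather 2 quartz): quartz=6 silver=4 tin=18
After 5 (craft helmet): helmet=1 quartz=5 silver=3 tin=14
After 6 (craft helmet): helmet=2 quartz=4 silver=2 tin=10
After 7 (craft helmet): helmet=3 quartz=3 silver=1 tin=6
After 8 (craft helmet): helmet=4 quartz=2 tin=2
After 9 (craft arrow): arrow=3 quartz=2 tin=2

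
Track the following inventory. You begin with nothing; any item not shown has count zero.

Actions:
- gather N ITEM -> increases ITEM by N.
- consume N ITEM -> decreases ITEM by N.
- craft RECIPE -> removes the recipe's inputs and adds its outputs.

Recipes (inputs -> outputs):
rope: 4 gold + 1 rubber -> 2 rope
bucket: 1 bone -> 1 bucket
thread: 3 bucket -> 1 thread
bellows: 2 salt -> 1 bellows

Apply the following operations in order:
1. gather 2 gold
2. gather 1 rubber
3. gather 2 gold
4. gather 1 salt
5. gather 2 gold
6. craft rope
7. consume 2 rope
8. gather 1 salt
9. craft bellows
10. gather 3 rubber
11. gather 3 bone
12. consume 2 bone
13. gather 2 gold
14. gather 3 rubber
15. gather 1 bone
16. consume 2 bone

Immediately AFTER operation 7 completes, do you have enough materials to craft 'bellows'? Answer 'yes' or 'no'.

After 1 (gather 2 gold): gold=2
After 2 (gather 1 rubber): gold=2 rubber=1
After 3 (gather 2 gold): gold=4 rubber=1
After 4 (gather 1 salt): gold=4 rubber=1 salt=1
After 5 (gather 2 gold): gold=6 rubber=1 salt=1
After 6 (craft rope): gold=2 rope=2 salt=1
After 7 (consume 2 rope): gold=2 salt=1

Answer: no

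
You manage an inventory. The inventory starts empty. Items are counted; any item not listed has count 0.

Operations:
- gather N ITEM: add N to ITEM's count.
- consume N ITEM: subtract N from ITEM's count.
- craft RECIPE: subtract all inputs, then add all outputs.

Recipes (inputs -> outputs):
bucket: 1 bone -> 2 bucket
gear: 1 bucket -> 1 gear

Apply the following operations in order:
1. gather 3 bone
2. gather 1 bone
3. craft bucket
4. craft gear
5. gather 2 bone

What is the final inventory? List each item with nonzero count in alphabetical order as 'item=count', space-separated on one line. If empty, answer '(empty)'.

Answer: bone=5 bucket=1 gear=1

Derivation:
After 1 (gather 3 bone): bone=3
After 2 (gather 1 bone): bone=4
After 3 (craft bucket): bone=3 bucket=2
After 4 (craft gear): bone=3 bucket=1 gear=1
After 5 (gather 2 bone): bone=5 bucket=1 gear=1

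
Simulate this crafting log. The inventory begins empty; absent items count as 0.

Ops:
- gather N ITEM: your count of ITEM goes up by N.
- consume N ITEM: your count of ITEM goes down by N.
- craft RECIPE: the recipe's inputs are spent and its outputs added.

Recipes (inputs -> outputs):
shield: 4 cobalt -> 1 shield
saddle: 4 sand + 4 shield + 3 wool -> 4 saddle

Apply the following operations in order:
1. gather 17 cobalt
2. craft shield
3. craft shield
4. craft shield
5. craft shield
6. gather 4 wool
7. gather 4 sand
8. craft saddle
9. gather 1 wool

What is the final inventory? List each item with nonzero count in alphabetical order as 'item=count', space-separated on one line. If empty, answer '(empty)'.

Answer: cobalt=1 saddle=4 wool=2

Derivation:
After 1 (gather 17 cobalt): cobalt=17
After 2 (craft shield): cobalt=13 shield=1
After 3 (craft shield): cobalt=9 shield=2
After 4 (craft shield): cobalt=5 shield=3
After 5 (craft shield): cobalt=1 shield=4
After 6 (gather 4 wool): cobalt=1 shield=4 wool=4
After 7 (gather 4 sand): cobalt=1 sand=4 shield=4 wool=4
After 8 (craft saddle): cobalt=1 saddle=4 wool=1
After 9 (gather 1 wool): cobalt=1 saddle=4 wool=2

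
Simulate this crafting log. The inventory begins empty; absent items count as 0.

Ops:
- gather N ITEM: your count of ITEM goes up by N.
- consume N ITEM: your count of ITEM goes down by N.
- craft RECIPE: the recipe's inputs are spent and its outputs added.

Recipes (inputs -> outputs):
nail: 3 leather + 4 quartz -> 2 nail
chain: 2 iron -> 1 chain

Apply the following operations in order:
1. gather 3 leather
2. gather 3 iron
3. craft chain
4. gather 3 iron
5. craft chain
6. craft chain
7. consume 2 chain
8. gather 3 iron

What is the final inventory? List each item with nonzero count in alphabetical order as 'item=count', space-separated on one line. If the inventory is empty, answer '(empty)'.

Answer: chain=1 iron=3 leather=3

Derivation:
After 1 (gather 3 leather): leather=3
After 2 (gather 3 iron): iron=3 leather=3
After 3 (craft chain): chain=1 iron=1 leather=3
After 4 (gather 3 iron): chain=1 iron=4 leather=3
After 5 (craft chain): chain=2 iron=2 leather=3
After 6 (craft chain): chain=3 leather=3
After 7 (consume 2 chain): chain=1 leather=3
After 8 (gather 3 iron): chain=1 iron=3 leather=3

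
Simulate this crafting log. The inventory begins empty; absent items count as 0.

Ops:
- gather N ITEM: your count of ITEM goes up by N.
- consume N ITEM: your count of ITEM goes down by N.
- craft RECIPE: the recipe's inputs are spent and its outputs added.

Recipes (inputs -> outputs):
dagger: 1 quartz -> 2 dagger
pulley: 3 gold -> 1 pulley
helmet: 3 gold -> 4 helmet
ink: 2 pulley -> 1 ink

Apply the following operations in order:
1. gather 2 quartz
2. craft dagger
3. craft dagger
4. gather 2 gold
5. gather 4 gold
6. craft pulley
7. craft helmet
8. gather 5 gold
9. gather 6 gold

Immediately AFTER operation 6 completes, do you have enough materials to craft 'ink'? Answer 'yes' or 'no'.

Answer: no

Derivation:
After 1 (gather 2 quartz): quartz=2
After 2 (craft dagger): dagger=2 quartz=1
After 3 (craft dagger): dagger=4
After 4 (gather 2 gold): dagger=4 gold=2
After 5 (gather 4 gold): dagger=4 gold=6
After 6 (craft pulley): dagger=4 gold=3 pulley=1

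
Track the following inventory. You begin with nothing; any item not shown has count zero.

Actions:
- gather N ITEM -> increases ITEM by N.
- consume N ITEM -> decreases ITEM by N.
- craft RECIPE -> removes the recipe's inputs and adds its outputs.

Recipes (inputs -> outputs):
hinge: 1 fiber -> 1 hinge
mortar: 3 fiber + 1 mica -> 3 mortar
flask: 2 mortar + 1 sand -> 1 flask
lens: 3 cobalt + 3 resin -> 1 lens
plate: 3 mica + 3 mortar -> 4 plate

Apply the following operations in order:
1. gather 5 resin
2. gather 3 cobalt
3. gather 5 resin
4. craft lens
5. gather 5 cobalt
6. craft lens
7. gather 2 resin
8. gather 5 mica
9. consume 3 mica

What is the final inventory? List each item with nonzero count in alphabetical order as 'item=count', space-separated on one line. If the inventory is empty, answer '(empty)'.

Answer: cobalt=2 lens=2 mica=2 resin=6

Derivation:
After 1 (gather 5 resin): resin=5
After 2 (gather 3 cobalt): cobalt=3 resin=5
After 3 (gather 5 resin): cobalt=3 resin=10
After 4 (craft lens): lens=1 resin=7
After 5 (gather 5 cobalt): cobalt=5 lens=1 resin=7
After 6 (craft lens): cobalt=2 lens=2 resin=4
After 7 (gather 2 resin): cobalt=2 lens=2 resin=6
After 8 (gather 5 mica): cobalt=2 lens=2 mica=5 resin=6
After 9 (consume 3 mica): cobalt=2 lens=2 mica=2 resin=6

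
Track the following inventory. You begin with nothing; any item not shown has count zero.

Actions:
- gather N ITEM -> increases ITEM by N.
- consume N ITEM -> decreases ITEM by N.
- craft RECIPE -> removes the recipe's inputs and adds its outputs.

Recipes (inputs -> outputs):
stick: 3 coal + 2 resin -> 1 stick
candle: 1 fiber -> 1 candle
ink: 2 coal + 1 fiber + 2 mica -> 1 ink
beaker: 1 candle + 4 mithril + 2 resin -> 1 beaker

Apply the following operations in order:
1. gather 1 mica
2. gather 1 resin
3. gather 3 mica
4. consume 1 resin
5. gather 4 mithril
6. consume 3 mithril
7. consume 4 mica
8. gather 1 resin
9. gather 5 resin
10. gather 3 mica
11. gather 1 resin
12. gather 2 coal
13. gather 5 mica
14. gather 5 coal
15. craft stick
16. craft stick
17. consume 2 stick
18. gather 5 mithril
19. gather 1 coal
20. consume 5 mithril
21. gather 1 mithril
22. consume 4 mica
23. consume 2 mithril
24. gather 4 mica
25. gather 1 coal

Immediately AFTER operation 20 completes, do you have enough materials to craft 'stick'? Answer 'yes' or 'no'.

After 1 (gather 1 mica): mica=1
After 2 (gather 1 resin): mica=1 resin=1
After 3 (gather 3 mica): mica=4 resin=1
After 4 (consume 1 resin): mica=4
After 5 (gather 4 mithril): mica=4 mithril=4
After 6 (consume 3 mithril): mica=4 mithril=1
After 7 (consume 4 mica): mithril=1
After 8 (gather 1 resin): mithril=1 resin=1
After 9 (gather 5 resin): mithril=1 resin=6
After 10 (gather 3 mica): mica=3 mithril=1 resin=6
After 11 (gather 1 resin): mica=3 mithril=1 resin=7
After 12 (gather 2 coal): coal=2 mica=3 mithril=1 resin=7
After 13 (gather 5 mica): coal=2 mica=8 mithril=1 resin=7
After 14 (gather 5 coal): coal=7 mica=8 mithril=1 resin=7
After 15 (craft stick): coal=4 mica=8 mithril=1 resin=5 stick=1
After 16 (craft stick): coal=1 mica=8 mithril=1 resin=3 stick=2
After 17 (consume 2 stick): coal=1 mica=8 mithril=1 resin=3
After 18 (gather 5 mithril): coal=1 mica=8 mithril=6 resin=3
After 19 (gather 1 coal): coal=2 mica=8 mithril=6 resin=3
After 20 (consume 5 mithril): coal=2 mica=8 mithril=1 resin=3

Answer: no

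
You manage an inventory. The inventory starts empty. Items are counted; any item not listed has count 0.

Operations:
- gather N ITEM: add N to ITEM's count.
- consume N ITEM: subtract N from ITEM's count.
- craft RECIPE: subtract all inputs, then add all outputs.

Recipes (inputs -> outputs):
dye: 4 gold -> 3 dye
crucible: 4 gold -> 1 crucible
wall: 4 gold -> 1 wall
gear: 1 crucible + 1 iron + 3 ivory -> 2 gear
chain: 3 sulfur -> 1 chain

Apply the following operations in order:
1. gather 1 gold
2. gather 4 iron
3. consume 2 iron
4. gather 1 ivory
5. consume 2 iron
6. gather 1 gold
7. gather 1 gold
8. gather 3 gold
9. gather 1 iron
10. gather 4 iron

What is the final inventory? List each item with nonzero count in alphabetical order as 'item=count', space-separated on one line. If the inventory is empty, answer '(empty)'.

After 1 (gather 1 gold): gold=1
After 2 (gather 4 iron): gold=1 iron=4
After 3 (consume 2 iron): gold=1 iron=2
After 4 (gather 1 ivory): gold=1 iron=2 ivory=1
After 5 (consume 2 iron): gold=1 ivory=1
After 6 (gather 1 gold): gold=2 ivory=1
After 7 (gather 1 gold): gold=3 ivory=1
After 8 (gather 3 gold): gold=6 ivory=1
After 9 (gather 1 iron): gold=6 iron=1 ivory=1
After 10 (gather 4 iron): gold=6 iron=5 ivory=1

Answer: gold=6 iron=5 ivory=1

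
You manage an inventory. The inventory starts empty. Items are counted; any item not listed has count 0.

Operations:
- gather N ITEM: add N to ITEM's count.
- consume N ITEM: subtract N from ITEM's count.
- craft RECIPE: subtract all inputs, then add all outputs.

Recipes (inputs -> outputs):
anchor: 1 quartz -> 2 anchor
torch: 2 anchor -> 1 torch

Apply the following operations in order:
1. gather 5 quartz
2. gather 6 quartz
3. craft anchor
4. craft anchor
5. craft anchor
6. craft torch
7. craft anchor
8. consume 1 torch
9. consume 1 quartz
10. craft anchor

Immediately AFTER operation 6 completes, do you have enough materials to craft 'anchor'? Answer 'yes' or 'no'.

After 1 (gather 5 quartz): quartz=5
After 2 (gather 6 quartz): quartz=11
After 3 (craft anchor): anchor=2 quartz=10
After 4 (craft anchor): anchor=4 quartz=9
After 5 (craft anchor): anchor=6 quartz=8
After 6 (craft torch): anchor=4 quartz=8 torch=1

Answer: yes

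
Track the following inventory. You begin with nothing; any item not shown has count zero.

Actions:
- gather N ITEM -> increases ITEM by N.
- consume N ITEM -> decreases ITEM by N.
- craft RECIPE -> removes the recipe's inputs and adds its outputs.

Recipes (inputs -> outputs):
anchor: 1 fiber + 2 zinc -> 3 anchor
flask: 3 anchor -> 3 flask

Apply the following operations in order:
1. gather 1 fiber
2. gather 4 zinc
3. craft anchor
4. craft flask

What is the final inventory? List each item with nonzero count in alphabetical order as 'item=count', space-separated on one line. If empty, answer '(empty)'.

Answer: flask=3 zinc=2

Derivation:
After 1 (gather 1 fiber): fiber=1
After 2 (gather 4 zinc): fiber=1 zinc=4
After 3 (craft anchor): anchor=3 zinc=2
After 4 (craft flask): flask=3 zinc=2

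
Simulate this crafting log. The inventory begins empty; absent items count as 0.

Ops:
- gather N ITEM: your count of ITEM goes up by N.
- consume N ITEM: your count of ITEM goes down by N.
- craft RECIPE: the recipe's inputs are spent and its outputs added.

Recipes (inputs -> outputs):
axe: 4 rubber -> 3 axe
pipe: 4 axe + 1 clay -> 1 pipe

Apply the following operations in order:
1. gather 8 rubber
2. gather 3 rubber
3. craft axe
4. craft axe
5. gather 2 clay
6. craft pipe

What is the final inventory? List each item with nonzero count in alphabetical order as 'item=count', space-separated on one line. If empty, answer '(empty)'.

After 1 (gather 8 rubber): rubber=8
After 2 (gather 3 rubber): rubber=11
After 3 (craft axe): axe=3 rubber=7
After 4 (craft axe): axe=6 rubber=3
After 5 (gather 2 clay): axe=6 clay=2 rubber=3
After 6 (craft pipe): axe=2 clay=1 pipe=1 rubber=3

Answer: axe=2 clay=1 pipe=1 rubber=3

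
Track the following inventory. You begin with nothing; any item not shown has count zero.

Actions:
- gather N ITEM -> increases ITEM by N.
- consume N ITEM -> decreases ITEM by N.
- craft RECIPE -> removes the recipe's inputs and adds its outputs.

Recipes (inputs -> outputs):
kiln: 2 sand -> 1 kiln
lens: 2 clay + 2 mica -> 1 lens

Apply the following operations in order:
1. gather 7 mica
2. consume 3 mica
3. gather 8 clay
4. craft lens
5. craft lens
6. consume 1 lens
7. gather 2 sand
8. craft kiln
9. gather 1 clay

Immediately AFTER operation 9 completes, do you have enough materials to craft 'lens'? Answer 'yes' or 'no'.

Answer: no

Derivation:
After 1 (gather 7 mica): mica=7
After 2 (consume 3 mica): mica=4
After 3 (gather 8 clay): clay=8 mica=4
After 4 (craft lens): clay=6 lens=1 mica=2
After 5 (craft lens): clay=4 lens=2
After 6 (consume 1 lens): clay=4 lens=1
After 7 (gather 2 sand): clay=4 lens=1 sand=2
After 8 (craft kiln): clay=4 kiln=1 lens=1
After 9 (gather 1 clay): clay=5 kiln=1 lens=1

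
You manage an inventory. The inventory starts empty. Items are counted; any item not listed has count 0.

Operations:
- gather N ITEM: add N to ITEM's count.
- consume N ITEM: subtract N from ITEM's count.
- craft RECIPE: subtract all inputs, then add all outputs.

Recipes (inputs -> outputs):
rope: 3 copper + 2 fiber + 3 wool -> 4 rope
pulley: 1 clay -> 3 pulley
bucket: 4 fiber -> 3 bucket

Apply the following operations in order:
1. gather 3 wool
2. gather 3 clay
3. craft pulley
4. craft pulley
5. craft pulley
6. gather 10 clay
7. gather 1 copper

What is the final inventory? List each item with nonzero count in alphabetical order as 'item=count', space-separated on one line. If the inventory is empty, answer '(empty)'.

Answer: clay=10 copper=1 pulley=9 wool=3

Derivation:
After 1 (gather 3 wool): wool=3
After 2 (gather 3 clay): clay=3 wool=3
After 3 (craft pulley): clay=2 pulley=3 wool=3
After 4 (craft pulley): clay=1 pulley=6 wool=3
After 5 (craft pulley): pulley=9 wool=3
After 6 (gather 10 clay): clay=10 pulley=9 wool=3
After 7 (gather 1 copper): clay=10 copper=1 pulley=9 wool=3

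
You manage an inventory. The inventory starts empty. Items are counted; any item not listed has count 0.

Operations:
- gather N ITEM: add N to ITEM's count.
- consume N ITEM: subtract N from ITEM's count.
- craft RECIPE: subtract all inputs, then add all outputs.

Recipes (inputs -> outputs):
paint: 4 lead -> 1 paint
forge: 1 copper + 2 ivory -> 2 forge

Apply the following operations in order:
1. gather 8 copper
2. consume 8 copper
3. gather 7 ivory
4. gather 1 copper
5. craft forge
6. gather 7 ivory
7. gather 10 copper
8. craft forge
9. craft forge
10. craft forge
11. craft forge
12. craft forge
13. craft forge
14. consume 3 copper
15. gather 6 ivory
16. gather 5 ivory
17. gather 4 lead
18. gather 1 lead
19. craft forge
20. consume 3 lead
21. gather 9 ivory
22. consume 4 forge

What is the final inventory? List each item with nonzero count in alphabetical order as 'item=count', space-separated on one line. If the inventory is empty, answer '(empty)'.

Answer: forge=12 ivory=18 lead=2

Derivation:
After 1 (gather 8 copper): copper=8
After 2 (consume 8 copper): (empty)
After 3 (gather 7 ivory): ivory=7
After 4 (gather 1 copper): copper=1 ivory=7
After 5 (craft forge): forge=2 ivory=5
After 6 (gather 7 ivory): forge=2 ivory=12
After 7 (gather 10 copper): copper=10 forge=2 ivory=12
After 8 (craft forge): copper=9 forge=4 ivory=10
After 9 (craft forge): copper=8 forge=6 ivory=8
After 10 (craft forge): copper=7 forge=8 ivory=6
After 11 (craft forge): copper=6 forge=10 ivory=4
After 12 (craft forge): copper=5 forge=12 ivory=2
After 13 (craft forge): copper=4 forge=14
After 14 (consume 3 copper): copper=1 forge=14
After 15 (gather 6 ivory): copper=1 forge=14 ivory=6
After 16 (gather 5 ivory): copper=1 forge=14 ivory=11
After 17 (gather 4 lead): copper=1 forge=14 ivory=11 lead=4
After 18 (gather 1 lead): copper=1 forge=14 ivory=11 lead=5
After 19 (craft forge): forge=16 ivory=9 lead=5
After 20 (consume 3 lead): forge=16 ivory=9 lead=2
After 21 (gather 9 ivory): forge=16 ivory=18 lead=2
After 22 (consume 4 forge): forge=12 ivory=18 lead=2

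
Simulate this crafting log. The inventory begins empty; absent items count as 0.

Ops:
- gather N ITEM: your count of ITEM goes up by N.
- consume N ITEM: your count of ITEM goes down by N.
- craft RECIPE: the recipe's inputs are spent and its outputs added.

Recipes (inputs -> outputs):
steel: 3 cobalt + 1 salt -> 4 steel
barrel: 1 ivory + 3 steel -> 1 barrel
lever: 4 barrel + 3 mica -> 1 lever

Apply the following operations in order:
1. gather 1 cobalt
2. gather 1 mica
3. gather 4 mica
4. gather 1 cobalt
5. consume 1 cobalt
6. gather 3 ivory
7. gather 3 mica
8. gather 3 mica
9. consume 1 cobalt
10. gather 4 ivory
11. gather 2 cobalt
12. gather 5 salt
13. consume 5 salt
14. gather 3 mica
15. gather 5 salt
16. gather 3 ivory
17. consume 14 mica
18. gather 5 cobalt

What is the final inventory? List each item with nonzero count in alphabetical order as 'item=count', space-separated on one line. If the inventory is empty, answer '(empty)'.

Answer: cobalt=7 ivory=10 salt=5

Derivation:
After 1 (gather 1 cobalt): cobalt=1
After 2 (gather 1 mica): cobalt=1 mica=1
After 3 (gather 4 mica): cobalt=1 mica=5
After 4 (gather 1 cobalt): cobalt=2 mica=5
After 5 (consume 1 cobalt): cobalt=1 mica=5
After 6 (gather 3 ivory): cobalt=1 ivory=3 mica=5
After 7 (gather 3 mica): cobalt=1 ivory=3 mica=8
After 8 (gather 3 mica): cobalt=1 ivory=3 mica=11
After 9 (consume 1 cobalt): ivory=3 mica=11
After 10 (gather 4 ivory): ivory=7 mica=11
After 11 (gather 2 cobalt): cobalt=2 ivory=7 mica=11
After 12 (gather 5 salt): cobalt=2 ivory=7 mica=11 salt=5
After 13 (consume 5 salt): cobalt=2 ivory=7 mica=11
After 14 (gather 3 mica): cobalt=2 ivory=7 mica=14
After 15 (gather 5 salt): cobalt=2 ivory=7 mica=14 salt=5
After 16 (gather 3 ivory): cobalt=2 ivory=10 mica=14 salt=5
After 17 (consume 14 mica): cobalt=2 ivory=10 salt=5
After 18 (gather 5 cobalt): cobalt=7 ivory=10 salt=5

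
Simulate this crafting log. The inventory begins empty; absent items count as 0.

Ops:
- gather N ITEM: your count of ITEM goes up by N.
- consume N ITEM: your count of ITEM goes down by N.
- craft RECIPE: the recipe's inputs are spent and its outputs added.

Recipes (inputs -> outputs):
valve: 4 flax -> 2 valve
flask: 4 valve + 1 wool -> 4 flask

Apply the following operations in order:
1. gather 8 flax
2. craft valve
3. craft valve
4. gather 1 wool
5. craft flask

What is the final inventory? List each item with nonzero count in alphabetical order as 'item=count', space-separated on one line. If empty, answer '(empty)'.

Answer: flask=4

Derivation:
After 1 (gather 8 flax): flax=8
After 2 (craft valve): flax=4 valve=2
After 3 (craft valve): valve=4
After 4 (gather 1 wool): valve=4 wool=1
After 5 (craft flask): flask=4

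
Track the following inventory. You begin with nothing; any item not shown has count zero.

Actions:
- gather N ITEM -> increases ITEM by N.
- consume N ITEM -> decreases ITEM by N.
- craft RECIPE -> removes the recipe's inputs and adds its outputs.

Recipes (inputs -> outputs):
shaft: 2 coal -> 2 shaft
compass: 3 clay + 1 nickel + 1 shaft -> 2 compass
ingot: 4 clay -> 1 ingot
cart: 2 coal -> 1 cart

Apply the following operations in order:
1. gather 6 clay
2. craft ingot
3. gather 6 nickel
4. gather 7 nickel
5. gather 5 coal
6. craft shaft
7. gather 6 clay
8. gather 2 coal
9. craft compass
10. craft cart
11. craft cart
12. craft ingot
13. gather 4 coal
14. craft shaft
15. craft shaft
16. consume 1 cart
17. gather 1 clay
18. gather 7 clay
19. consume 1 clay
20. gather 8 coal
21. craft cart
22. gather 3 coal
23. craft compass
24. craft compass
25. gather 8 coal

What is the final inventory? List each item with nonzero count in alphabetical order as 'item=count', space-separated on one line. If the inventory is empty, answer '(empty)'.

After 1 (gather 6 clay): clay=6
After 2 (craft ingot): clay=2 ingot=1
After 3 (gather 6 nickel): clay=2 ingot=1 nickel=6
After 4 (gather 7 nickel): clay=2 ingot=1 nickel=13
After 5 (gather 5 coal): clay=2 coal=5 ingot=1 nickel=13
After 6 (craft shaft): clay=2 coal=3 ingot=1 nickel=13 shaft=2
After 7 (gather 6 clay): clay=8 coal=3 ingot=1 nickel=13 shaft=2
After 8 (gather 2 coal): clay=8 coal=5 ingot=1 nickel=13 shaft=2
After 9 (craft compass): clay=5 coal=5 compass=2 ingot=1 nickel=12 shaft=1
After 10 (craft cart): cart=1 clay=5 coal=3 compass=2 ingot=1 nickel=12 shaft=1
After 11 (craft cart): cart=2 clay=5 coal=1 compass=2 ingot=1 nickel=12 shaft=1
After 12 (craft ingot): cart=2 clay=1 coal=1 compass=2 ingot=2 nickel=12 shaft=1
After 13 (gather 4 coal): cart=2 clay=1 coal=5 compass=2 ingot=2 nickel=12 shaft=1
After 14 (craft shaft): cart=2 clay=1 coal=3 compass=2 ingot=2 nickel=12 shaft=3
After 15 (craft shaft): cart=2 clay=1 coal=1 compass=2 ingot=2 nickel=12 shaft=5
After 16 (consume 1 cart): cart=1 clay=1 coal=1 compass=2 ingot=2 nickel=12 shaft=5
After 17 (gather 1 clay): cart=1 clay=2 coal=1 compass=2 ingot=2 nickel=12 shaft=5
After 18 (gather 7 clay): cart=1 clay=9 coal=1 compass=2 ingot=2 nickel=12 shaft=5
After 19 (consume 1 clay): cart=1 clay=8 coal=1 compass=2 ingot=2 nickel=12 shaft=5
After 20 (gather 8 coal): cart=1 clay=8 coal=9 compass=2 ingot=2 nickel=12 shaft=5
After 21 (craft cart): cart=2 clay=8 coal=7 compass=2 ingot=2 nickel=12 shaft=5
After 22 (gather 3 coal): cart=2 clay=8 coal=10 compass=2 ingot=2 nickel=12 shaft=5
After 23 (craft compass): cart=2 clay=5 coal=10 compass=4 ingot=2 nickel=11 shaft=4
After 24 (craft compass): cart=2 clay=2 coal=10 compass=6 ingot=2 nickel=10 shaft=3
After 25 (gather 8 coal): cart=2 clay=2 coal=18 compass=6 ingot=2 nickel=10 shaft=3

Answer: cart=2 clay=2 coal=18 compass=6 ingot=2 nickel=10 shaft=3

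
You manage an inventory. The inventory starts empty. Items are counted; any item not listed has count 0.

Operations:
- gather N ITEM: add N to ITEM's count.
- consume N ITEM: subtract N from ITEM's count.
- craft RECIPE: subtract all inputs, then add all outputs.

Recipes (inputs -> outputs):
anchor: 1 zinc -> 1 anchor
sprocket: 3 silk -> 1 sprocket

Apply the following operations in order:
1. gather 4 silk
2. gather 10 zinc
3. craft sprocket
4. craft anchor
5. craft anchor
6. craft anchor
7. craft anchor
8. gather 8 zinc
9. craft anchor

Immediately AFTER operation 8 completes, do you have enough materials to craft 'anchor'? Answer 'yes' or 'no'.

Answer: yes

Derivation:
After 1 (gather 4 silk): silk=4
After 2 (gather 10 zinc): silk=4 zinc=10
After 3 (craft sprocket): silk=1 sprocket=1 zinc=10
After 4 (craft anchor): anchor=1 silk=1 sprocket=1 zinc=9
After 5 (craft anchor): anchor=2 silk=1 sprocket=1 zinc=8
After 6 (craft anchor): anchor=3 silk=1 sprocket=1 zinc=7
After 7 (craft anchor): anchor=4 silk=1 sprocket=1 zinc=6
After 8 (gather 8 zinc): anchor=4 silk=1 sprocket=1 zinc=14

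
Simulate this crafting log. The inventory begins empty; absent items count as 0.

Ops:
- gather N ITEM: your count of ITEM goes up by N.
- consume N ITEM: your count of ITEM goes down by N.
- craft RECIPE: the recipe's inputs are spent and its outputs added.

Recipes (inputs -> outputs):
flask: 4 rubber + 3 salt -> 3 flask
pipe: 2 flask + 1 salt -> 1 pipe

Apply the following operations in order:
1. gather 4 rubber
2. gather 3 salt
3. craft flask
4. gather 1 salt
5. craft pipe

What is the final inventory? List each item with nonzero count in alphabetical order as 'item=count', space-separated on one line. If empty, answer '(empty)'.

Answer: flask=1 pipe=1

Derivation:
After 1 (gather 4 rubber): rubber=4
After 2 (gather 3 salt): rubber=4 salt=3
After 3 (craft flask): flask=3
After 4 (gather 1 salt): flask=3 salt=1
After 5 (craft pipe): flask=1 pipe=1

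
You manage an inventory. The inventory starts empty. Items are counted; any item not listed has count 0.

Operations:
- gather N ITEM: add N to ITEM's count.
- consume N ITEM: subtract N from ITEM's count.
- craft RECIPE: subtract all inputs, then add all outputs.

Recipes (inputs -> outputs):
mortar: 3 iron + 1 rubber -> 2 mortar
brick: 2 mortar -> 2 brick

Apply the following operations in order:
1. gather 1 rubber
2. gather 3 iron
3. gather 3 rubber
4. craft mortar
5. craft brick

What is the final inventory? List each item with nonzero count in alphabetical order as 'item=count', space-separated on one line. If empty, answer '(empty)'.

Answer: brick=2 rubber=3

Derivation:
After 1 (gather 1 rubber): rubber=1
After 2 (gather 3 iron): iron=3 rubber=1
After 3 (gather 3 rubber): iron=3 rubber=4
After 4 (craft mortar): mortar=2 rubber=3
After 5 (craft brick): brick=2 rubber=3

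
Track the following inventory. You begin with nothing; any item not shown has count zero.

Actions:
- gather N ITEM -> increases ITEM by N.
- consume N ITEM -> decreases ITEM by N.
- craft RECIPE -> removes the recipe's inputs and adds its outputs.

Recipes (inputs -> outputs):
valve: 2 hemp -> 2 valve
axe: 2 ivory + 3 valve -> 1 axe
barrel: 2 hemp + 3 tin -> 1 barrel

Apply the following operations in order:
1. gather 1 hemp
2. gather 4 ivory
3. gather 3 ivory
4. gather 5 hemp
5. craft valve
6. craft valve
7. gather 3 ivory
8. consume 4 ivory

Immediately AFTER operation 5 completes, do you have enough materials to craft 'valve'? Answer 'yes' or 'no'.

Answer: yes

Derivation:
After 1 (gather 1 hemp): hemp=1
After 2 (gather 4 ivory): hemp=1 ivory=4
After 3 (gather 3 ivory): hemp=1 ivory=7
After 4 (gather 5 hemp): hemp=6 ivory=7
After 5 (craft valve): hemp=4 ivory=7 valve=2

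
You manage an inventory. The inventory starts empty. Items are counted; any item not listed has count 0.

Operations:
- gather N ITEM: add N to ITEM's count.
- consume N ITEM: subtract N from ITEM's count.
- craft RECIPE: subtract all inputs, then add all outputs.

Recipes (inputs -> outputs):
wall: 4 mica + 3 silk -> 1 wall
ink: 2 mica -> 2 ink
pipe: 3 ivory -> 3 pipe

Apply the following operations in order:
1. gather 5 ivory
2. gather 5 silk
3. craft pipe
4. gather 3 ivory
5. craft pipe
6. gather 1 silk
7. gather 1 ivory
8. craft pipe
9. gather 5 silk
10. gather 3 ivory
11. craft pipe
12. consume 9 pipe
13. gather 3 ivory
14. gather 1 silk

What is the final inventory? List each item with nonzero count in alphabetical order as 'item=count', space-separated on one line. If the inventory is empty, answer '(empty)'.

Answer: ivory=3 pipe=3 silk=12

Derivation:
After 1 (gather 5 ivory): ivory=5
After 2 (gather 5 silk): ivory=5 silk=5
After 3 (craft pipe): ivory=2 pipe=3 silk=5
After 4 (gather 3 ivory): ivory=5 pipe=3 silk=5
After 5 (craft pipe): ivory=2 pipe=6 silk=5
After 6 (gather 1 silk): ivory=2 pipe=6 silk=6
After 7 (gather 1 ivory): ivory=3 pipe=6 silk=6
After 8 (craft pipe): pipe=9 silk=6
After 9 (gather 5 silk): pipe=9 silk=11
After 10 (gather 3 ivory): ivory=3 pipe=9 silk=11
After 11 (craft pipe): pipe=12 silk=11
After 12 (consume 9 pipe): pipe=3 silk=11
After 13 (gather 3 ivory): ivory=3 pipe=3 silk=11
After 14 (gather 1 silk): ivory=3 pipe=3 silk=12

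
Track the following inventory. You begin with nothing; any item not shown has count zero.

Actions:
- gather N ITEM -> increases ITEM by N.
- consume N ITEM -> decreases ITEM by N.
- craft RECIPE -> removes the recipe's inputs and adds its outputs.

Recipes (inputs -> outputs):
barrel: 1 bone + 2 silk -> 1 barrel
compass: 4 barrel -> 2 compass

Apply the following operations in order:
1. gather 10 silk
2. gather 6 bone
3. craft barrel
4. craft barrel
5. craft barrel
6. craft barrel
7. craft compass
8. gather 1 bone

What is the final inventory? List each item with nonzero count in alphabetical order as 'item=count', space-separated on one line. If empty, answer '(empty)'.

Answer: bone=3 compass=2 silk=2

Derivation:
After 1 (gather 10 silk): silk=10
After 2 (gather 6 bone): bone=6 silk=10
After 3 (craft barrel): barrel=1 bone=5 silk=8
After 4 (craft barrel): barrel=2 bone=4 silk=6
After 5 (craft barrel): barrel=3 bone=3 silk=4
After 6 (craft barrel): barrel=4 bone=2 silk=2
After 7 (craft compass): bone=2 compass=2 silk=2
After 8 (gather 1 bone): bone=3 compass=2 silk=2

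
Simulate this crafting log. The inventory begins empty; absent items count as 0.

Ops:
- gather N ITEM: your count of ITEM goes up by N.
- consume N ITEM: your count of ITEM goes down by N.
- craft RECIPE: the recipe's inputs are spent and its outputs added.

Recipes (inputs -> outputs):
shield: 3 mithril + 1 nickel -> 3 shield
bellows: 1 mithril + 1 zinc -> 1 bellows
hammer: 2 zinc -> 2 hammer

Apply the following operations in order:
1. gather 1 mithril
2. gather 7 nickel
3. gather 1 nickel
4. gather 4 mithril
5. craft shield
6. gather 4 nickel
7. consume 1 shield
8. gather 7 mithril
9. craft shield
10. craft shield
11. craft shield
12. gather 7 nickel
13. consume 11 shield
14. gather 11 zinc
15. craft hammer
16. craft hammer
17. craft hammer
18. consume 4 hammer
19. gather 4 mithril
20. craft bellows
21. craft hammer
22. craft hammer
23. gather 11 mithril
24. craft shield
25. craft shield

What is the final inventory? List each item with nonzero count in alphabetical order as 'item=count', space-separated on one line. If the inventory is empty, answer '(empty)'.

After 1 (gather 1 mithril): mithril=1
After 2 (gather 7 nickel): mithril=1 nickel=7
After 3 (gather 1 nickel): mithril=1 nickel=8
After 4 (gather 4 mithril): mithril=5 nickel=8
After 5 (craft shield): mithril=2 nickel=7 shield=3
After 6 (gather 4 nickel): mithril=2 nickel=11 shield=3
After 7 (consume 1 shield): mithril=2 nickel=11 shield=2
After 8 (gather 7 mithril): mithril=9 nickel=11 shield=2
After 9 (craft shield): mithril=6 nickel=10 shield=5
After 10 (craft shield): mithril=3 nickel=9 shield=8
After 11 (craft shield): nickel=8 shield=11
After 12 (gather 7 nickel): nickel=15 shield=11
After 13 (consume 11 shield): nickel=15
After 14 (gather 11 zinc): nickel=15 zinc=11
After 15 (craft hammer): hammer=2 nickel=15 zinc=9
After 16 (craft hammer): hammer=4 nickel=15 zinc=7
After 17 (craft hammer): hammer=6 nickel=15 zinc=5
After 18 (consume 4 hammer): hammer=2 nickel=15 zinc=5
After 19 (gather 4 mithril): hammer=2 mithril=4 nickel=15 zinc=5
After 20 (craft bellows): bellows=1 hammer=2 mithril=3 nickel=15 zinc=4
After 21 (craft hammer): bellows=1 hammer=4 mithril=3 nickel=15 zinc=2
After 22 (craft hammer): bellows=1 hammer=6 mithril=3 nickel=15
After 23 (gather 11 mithril): bellows=1 hammer=6 mithril=14 nickel=15
After 24 (craft shield): bellows=1 hammer=6 mithril=11 nickel=14 shield=3
After 25 (craft shield): bellows=1 hammer=6 mithril=8 nickel=13 shield=6

Answer: bellows=1 hammer=6 mithril=8 nickel=13 shield=6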